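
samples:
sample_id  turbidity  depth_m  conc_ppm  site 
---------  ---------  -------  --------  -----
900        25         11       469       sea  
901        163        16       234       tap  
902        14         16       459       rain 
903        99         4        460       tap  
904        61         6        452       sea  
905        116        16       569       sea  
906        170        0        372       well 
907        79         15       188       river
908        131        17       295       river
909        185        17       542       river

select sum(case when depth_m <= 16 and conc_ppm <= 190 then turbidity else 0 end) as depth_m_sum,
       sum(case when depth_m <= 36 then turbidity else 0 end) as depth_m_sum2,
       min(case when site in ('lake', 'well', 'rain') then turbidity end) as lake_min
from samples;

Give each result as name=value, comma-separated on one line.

depth_m_sum=79, depth_m_sum2=1043, lake_min=14

[depth_m_sum: depth_m <= 16 and conc_ppm <= 190]
sample_id=900: ✗
sample_id=901: ✗
sample_id=902: ✗
sample_id=903: ✗
sample_id=904: ✗
sample_id=905: ✗
sample_id=906: ✗
sample_id=907: ✓ → 79
sample_id=908: ✗
sample_id=909: ✗
depth_m_sum = 79
—
[depth_m_sum2: depth_m <= 36]
sample_id=900: ✓ → 25
sample_id=901: ✓ → 163
sample_id=902: ✓ → 14
sample_id=903: ✓ → 99
sample_id=904: ✓ → 61
sample_id=905: ✓ → 116
sample_id=906: ✓ → 170
sample_id=907: ✓ → 79
sample_id=908: ✓ → 131
sample_id=909: ✓ → 185
depth_m_sum2 = 25 + 163 + 14 + 99 + 61 + 116 + 170 + 79 + 131 + 185 = 1043
—
[lake_min: site in ('lake', 'well', 'rain')]
sample_id=900: ✗
sample_id=901: ✗
sample_id=902: ✓ → 14
sample_id=903: ✗
sample_id=904: ✗
sample_id=905: ✗
sample_id=906: ✓ → 170
sample_id=907: ✗
sample_id=908: ✗
sample_id=909: ✗
lake_min = MIN(14, 170) = 14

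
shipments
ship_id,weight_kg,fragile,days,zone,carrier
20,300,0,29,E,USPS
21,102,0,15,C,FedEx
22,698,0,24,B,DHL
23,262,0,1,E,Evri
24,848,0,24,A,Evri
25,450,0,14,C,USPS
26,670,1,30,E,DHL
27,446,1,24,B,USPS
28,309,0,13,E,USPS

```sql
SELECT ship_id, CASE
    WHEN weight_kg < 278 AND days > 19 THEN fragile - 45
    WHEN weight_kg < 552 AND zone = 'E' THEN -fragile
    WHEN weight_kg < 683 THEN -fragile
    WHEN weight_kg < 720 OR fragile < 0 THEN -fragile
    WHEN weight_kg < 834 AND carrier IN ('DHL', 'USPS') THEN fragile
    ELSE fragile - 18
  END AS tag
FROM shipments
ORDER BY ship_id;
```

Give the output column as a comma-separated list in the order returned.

ship_id=20: weight_kg < 552 AND zone = 'E' → 0
ship_id=21: weight_kg < 683 → 0
ship_id=22: weight_kg < 720 OR fragile < 0 → 0
ship_id=23: weight_kg < 552 AND zone = 'E' → 0
ship_id=24: ELSE → -18
ship_id=25: weight_kg < 683 → 0
ship_id=26: weight_kg < 683 → -1
ship_id=27: weight_kg < 683 → -1
ship_id=28: weight_kg < 552 AND zone = 'E' → 0

0, 0, 0, 0, -18, 0, -1, -1, 0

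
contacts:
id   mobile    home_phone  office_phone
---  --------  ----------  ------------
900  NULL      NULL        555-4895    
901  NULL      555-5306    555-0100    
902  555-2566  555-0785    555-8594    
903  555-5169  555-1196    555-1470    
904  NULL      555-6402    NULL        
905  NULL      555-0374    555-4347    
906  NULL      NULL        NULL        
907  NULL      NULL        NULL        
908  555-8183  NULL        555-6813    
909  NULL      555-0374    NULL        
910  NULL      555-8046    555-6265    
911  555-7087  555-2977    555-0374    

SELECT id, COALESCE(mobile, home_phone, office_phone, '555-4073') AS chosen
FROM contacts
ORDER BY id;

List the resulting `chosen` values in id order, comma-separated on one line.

id=900: mobile=NULL, home_phone=NULL, office_phone=555-4895 → 555-4895
id=901: mobile=NULL, home_phone=555-5306 → 555-5306
id=902: mobile=555-2566 → 555-2566
id=903: mobile=555-5169 → 555-5169
id=904: mobile=NULL, home_phone=555-6402 → 555-6402
id=905: mobile=NULL, home_phone=555-0374 → 555-0374
id=906: mobile=NULL, home_phone=NULL, office_phone=NULL, → literal 555-4073 → 555-4073
id=907: mobile=NULL, home_phone=NULL, office_phone=NULL, → literal 555-4073 → 555-4073
id=908: mobile=555-8183 → 555-8183
id=909: mobile=NULL, home_phone=555-0374 → 555-0374
id=910: mobile=NULL, home_phone=555-8046 → 555-8046
id=911: mobile=555-7087 → 555-7087

555-4895, 555-5306, 555-2566, 555-5169, 555-6402, 555-0374, 555-4073, 555-4073, 555-8183, 555-0374, 555-8046, 555-7087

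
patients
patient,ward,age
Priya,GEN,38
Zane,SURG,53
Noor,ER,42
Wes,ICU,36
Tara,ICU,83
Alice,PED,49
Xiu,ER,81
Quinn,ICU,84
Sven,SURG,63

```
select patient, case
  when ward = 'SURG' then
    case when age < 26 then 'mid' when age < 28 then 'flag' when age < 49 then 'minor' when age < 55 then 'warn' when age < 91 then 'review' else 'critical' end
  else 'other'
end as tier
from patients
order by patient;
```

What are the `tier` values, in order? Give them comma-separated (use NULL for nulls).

other, other, other, other, review, other, other, other, warn

patient=Alice: ward='PED' → outer ELSE → other
patient=Noor: ward='ER' → outer ELSE → other
patient=Priya: ward='GEN' → outer ELSE → other
patient=Quinn: ward='ICU' → outer ELSE → other
patient=Sven: ward='SURG' → inner[age < 91] → review
patient=Tara: ward='ICU' → outer ELSE → other
patient=Wes: ward='ICU' → outer ELSE → other
patient=Xiu: ward='ER' → outer ELSE → other
patient=Zane: ward='SURG' → inner[age < 55] → warn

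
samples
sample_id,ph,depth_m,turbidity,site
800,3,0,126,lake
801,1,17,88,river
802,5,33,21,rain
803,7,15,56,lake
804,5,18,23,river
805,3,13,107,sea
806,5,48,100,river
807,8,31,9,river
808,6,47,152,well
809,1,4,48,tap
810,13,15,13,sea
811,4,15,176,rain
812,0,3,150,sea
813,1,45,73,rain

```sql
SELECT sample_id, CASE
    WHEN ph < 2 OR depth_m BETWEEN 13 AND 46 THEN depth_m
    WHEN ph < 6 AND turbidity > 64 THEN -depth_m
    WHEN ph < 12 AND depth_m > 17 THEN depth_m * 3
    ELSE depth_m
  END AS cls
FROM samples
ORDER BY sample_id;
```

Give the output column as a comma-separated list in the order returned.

0, 17, 33, 15, 18, 13, -48, 31, 141, 4, 15, 15, 3, 45

sample_id=800: ph < 6 AND turbidity > 64 → 0
sample_id=801: ph < 2 OR depth_m BETWEEN 13 AND 46 → 17
sample_id=802: ph < 2 OR depth_m BETWEEN 13 AND 46 → 33
sample_id=803: ph < 2 OR depth_m BETWEEN 13 AND 46 → 15
sample_id=804: ph < 2 OR depth_m BETWEEN 13 AND 46 → 18
sample_id=805: ph < 2 OR depth_m BETWEEN 13 AND 46 → 13
sample_id=806: ph < 6 AND turbidity > 64 → -48
sample_id=807: ph < 2 OR depth_m BETWEEN 13 AND 46 → 31
sample_id=808: ph < 12 AND depth_m > 17 → 141
sample_id=809: ph < 2 OR depth_m BETWEEN 13 AND 46 → 4
sample_id=810: ph < 2 OR depth_m BETWEEN 13 AND 46 → 15
sample_id=811: ph < 2 OR depth_m BETWEEN 13 AND 46 → 15
sample_id=812: ph < 2 OR depth_m BETWEEN 13 AND 46 → 3
sample_id=813: ph < 2 OR depth_m BETWEEN 13 AND 46 → 45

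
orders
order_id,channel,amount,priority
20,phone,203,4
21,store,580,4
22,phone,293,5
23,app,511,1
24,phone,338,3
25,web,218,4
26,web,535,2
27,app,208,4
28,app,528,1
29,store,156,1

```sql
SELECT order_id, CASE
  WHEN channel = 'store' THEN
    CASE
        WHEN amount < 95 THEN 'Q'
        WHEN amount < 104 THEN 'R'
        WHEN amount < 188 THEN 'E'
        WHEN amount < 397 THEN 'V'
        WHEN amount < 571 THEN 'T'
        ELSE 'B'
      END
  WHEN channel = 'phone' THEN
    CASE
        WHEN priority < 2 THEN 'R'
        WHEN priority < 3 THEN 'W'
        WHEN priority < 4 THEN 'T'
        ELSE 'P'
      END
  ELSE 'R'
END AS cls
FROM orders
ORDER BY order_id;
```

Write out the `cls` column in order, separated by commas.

order_id=20: channel='phone' → inner[ELSE] → P
order_id=21: channel='store' → inner[ELSE] → B
order_id=22: channel='phone' → inner[ELSE] → P
order_id=23: channel='app' → outer ELSE → R
order_id=24: channel='phone' → inner[priority < 4] → T
order_id=25: channel='web' → outer ELSE → R
order_id=26: channel='web' → outer ELSE → R
order_id=27: channel='app' → outer ELSE → R
order_id=28: channel='app' → outer ELSE → R
order_id=29: channel='store' → inner[amount < 188] → E

P, B, P, R, T, R, R, R, R, E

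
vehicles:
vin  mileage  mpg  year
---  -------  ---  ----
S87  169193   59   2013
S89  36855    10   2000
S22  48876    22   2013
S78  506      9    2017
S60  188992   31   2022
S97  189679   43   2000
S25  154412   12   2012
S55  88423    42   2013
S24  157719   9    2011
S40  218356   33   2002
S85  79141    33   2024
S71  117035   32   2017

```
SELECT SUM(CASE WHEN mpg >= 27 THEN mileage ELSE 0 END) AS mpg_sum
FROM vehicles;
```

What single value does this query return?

vin=S87: ✓ → 169193
vin=S89: ✗
vin=S22: ✗
vin=S78: ✗
vin=S60: ✓ → 188992
vin=S97: ✓ → 189679
vin=S25: ✗
vin=S55: ✓ → 88423
vin=S24: ✗
vin=S40: ✓ → 218356
vin=S85: ✓ → 79141
vin=S71: ✓ → 117035
mpg_sum = 169193 + 188992 + 189679 + 88423 + 218356 + 79141 + 117035 = 1050819

1050819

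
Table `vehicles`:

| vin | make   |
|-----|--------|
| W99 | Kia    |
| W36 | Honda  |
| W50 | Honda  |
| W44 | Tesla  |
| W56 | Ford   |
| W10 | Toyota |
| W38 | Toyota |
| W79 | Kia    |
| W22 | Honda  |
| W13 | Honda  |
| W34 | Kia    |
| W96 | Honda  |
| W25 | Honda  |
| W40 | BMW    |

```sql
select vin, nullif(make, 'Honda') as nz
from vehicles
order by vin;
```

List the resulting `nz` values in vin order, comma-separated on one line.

Toyota, NULL, NULL, NULL, Kia, NULL, Toyota, BMW, Tesla, NULL, Ford, Kia, NULL, Kia

vin=W10: make=Toyota vs Honda: differ → Toyota
vin=W13: make=Honda vs Honda: equal → NULL
vin=W22: make=Honda vs Honda: equal → NULL
vin=W25: make=Honda vs Honda: equal → NULL
vin=W34: make=Kia vs Honda: differ → Kia
vin=W36: make=Honda vs Honda: equal → NULL
vin=W38: make=Toyota vs Honda: differ → Toyota
vin=W40: make=BMW vs Honda: differ → BMW
vin=W44: make=Tesla vs Honda: differ → Tesla
vin=W50: make=Honda vs Honda: equal → NULL
vin=W56: make=Ford vs Honda: differ → Ford
vin=W79: make=Kia vs Honda: differ → Kia
vin=W96: make=Honda vs Honda: equal → NULL
vin=W99: make=Kia vs Honda: differ → Kia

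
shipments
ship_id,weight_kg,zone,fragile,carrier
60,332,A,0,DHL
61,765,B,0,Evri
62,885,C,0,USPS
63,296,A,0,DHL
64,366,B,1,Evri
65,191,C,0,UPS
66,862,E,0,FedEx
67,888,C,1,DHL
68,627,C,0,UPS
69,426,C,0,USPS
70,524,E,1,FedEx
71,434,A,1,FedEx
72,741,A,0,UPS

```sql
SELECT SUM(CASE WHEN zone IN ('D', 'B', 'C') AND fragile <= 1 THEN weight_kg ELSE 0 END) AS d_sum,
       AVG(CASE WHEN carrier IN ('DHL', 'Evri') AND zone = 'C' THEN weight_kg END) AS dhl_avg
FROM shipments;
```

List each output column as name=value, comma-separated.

[d_sum: zone IN ('D', 'B', 'C') AND fragile <= 1]
ship_id=60: ✗
ship_id=61: ✓ → 765
ship_id=62: ✓ → 885
ship_id=63: ✗
ship_id=64: ✓ → 366
ship_id=65: ✓ → 191
ship_id=66: ✗
ship_id=67: ✓ → 888
ship_id=68: ✓ → 627
ship_id=69: ✓ → 426
ship_id=70: ✗
ship_id=71: ✗
ship_id=72: ✗
d_sum = 765 + 885 + 366 + 191 + 888 + 627 + 426 = 4148
—
[dhl_avg: carrier IN ('DHL', 'Evri') AND zone = 'C']
ship_id=60: ✗
ship_id=61: ✗
ship_id=62: ✗
ship_id=63: ✗
ship_id=64: ✗
ship_id=65: ✗
ship_id=66: ✗
ship_id=67: ✓ → 888
ship_id=68: ✗
ship_id=69: ✗
ship_id=70: ✗
ship_id=71: ✗
ship_id=72: ✗
dhl_avg = 888

d_sum=4148, dhl_avg=888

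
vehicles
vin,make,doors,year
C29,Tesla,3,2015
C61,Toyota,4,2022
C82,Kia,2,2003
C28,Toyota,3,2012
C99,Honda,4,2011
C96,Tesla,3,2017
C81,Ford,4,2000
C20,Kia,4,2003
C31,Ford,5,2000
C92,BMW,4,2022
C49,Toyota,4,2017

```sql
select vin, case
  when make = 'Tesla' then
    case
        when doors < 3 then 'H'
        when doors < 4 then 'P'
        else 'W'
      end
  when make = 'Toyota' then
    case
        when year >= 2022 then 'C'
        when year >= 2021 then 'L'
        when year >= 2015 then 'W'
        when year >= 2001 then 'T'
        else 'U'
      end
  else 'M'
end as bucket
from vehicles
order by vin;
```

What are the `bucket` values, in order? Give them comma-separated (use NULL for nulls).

M, T, P, M, W, C, M, M, M, P, M

vin=C20: make='Kia' → outer ELSE → M
vin=C28: make='Toyota' → inner[year >= 2001] → T
vin=C29: make='Tesla' → inner[doors < 4] → P
vin=C31: make='Ford' → outer ELSE → M
vin=C49: make='Toyota' → inner[year >= 2015] → W
vin=C61: make='Toyota' → inner[year >= 2022] → C
vin=C81: make='Ford' → outer ELSE → M
vin=C82: make='Kia' → outer ELSE → M
vin=C92: make='BMW' → outer ELSE → M
vin=C96: make='Tesla' → inner[doors < 4] → P
vin=C99: make='Honda' → outer ELSE → M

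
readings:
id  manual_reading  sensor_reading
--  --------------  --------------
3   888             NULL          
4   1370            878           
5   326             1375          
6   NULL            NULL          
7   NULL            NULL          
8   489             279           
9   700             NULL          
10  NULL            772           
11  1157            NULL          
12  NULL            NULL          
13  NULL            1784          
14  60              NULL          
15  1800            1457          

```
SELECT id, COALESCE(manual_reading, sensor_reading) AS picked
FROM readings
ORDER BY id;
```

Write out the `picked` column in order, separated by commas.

888, 1370, 326, NULL, NULL, 489, 700, 772, 1157, NULL, 1784, 60, 1800

id=3: manual_reading=888 → 888
id=4: manual_reading=1370 → 1370
id=5: manual_reading=326 → 326
id=6: manual_reading=NULL, sensor_reading=NULL (all NULL) → NULL
id=7: manual_reading=NULL, sensor_reading=NULL (all NULL) → NULL
id=8: manual_reading=489 → 489
id=9: manual_reading=700 → 700
id=10: manual_reading=NULL, sensor_reading=772 → 772
id=11: manual_reading=1157 → 1157
id=12: manual_reading=NULL, sensor_reading=NULL (all NULL) → NULL
id=13: manual_reading=NULL, sensor_reading=1784 → 1784
id=14: manual_reading=60 → 60
id=15: manual_reading=1800 → 1800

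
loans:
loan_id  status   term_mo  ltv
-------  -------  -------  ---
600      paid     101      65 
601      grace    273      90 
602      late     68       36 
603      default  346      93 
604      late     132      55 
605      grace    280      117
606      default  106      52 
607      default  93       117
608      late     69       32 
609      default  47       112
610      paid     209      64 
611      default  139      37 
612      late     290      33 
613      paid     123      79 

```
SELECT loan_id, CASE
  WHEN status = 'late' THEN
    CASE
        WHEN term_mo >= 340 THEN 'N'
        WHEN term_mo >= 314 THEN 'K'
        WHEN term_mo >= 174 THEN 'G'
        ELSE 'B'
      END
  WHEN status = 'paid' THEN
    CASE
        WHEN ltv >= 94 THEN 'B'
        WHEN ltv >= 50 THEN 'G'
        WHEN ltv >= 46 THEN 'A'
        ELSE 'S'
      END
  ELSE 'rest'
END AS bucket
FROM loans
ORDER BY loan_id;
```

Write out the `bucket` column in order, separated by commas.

loan_id=600: status='paid' → inner[ltv >= 50] → G
loan_id=601: status='grace' → outer ELSE → rest
loan_id=602: status='late' → inner[ELSE] → B
loan_id=603: status='default' → outer ELSE → rest
loan_id=604: status='late' → inner[ELSE] → B
loan_id=605: status='grace' → outer ELSE → rest
loan_id=606: status='default' → outer ELSE → rest
loan_id=607: status='default' → outer ELSE → rest
loan_id=608: status='late' → inner[ELSE] → B
loan_id=609: status='default' → outer ELSE → rest
loan_id=610: status='paid' → inner[ltv >= 50] → G
loan_id=611: status='default' → outer ELSE → rest
loan_id=612: status='late' → inner[term_mo >= 174] → G
loan_id=613: status='paid' → inner[ltv >= 50] → G

G, rest, B, rest, B, rest, rest, rest, B, rest, G, rest, G, G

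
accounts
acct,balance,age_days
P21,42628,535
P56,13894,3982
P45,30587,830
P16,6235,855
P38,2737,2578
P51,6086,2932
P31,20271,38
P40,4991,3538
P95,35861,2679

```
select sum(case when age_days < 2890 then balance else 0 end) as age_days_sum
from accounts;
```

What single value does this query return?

acct=P21: ✓ → 42628
acct=P56: ✗
acct=P45: ✓ → 30587
acct=P16: ✓ → 6235
acct=P38: ✓ → 2737
acct=P51: ✗
acct=P31: ✓ → 20271
acct=P40: ✗
acct=P95: ✓ → 35861
age_days_sum = 42628 + 30587 + 6235 + 2737 + 20271 + 35861 = 138319

138319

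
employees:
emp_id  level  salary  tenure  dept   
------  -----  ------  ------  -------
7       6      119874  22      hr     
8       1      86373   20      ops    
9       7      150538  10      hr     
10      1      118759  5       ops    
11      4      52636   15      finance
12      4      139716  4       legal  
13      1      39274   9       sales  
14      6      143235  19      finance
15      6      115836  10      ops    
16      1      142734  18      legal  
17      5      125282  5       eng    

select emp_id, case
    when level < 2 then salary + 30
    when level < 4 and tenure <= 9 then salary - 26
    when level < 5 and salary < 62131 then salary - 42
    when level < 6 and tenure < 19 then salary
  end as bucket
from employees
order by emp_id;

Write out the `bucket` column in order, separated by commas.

emp_id=7: (no match → NULL) → NULL
emp_id=8: level < 2 → 86403
emp_id=9: (no match → NULL) → NULL
emp_id=10: level < 2 → 118789
emp_id=11: level < 5 and salary < 62131 → 52594
emp_id=12: level < 6 and tenure < 19 → 139716
emp_id=13: level < 2 → 39304
emp_id=14: (no match → NULL) → NULL
emp_id=15: (no match → NULL) → NULL
emp_id=16: level < 2 → 142764
emp_id=17: level < 6 and tenure < 19 → 125282

NULL, 86403, NULL, 118789, 52594, 139716, 39304, NULL, NULL, 142764, 125282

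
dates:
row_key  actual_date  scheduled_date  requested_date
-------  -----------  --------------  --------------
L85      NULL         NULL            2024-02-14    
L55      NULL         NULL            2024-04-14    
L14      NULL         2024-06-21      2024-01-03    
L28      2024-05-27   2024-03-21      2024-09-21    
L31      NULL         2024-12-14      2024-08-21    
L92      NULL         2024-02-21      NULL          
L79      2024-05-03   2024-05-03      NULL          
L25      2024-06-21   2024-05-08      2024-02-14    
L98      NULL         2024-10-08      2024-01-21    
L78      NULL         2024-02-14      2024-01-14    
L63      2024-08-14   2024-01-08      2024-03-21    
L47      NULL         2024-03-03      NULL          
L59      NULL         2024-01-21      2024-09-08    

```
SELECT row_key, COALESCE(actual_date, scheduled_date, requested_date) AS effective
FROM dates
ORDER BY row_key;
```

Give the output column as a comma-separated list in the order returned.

row_key=L14: actual_date=NULL, scheduled_date=2024-06-21 → 2024-06-21
row_key=L25: actual_date=2024-06-21 → 2024-06-21
row_key=L28: actual_date=2024-05-27 → 2024-05-27
row_key=L31: actual_date=NULL, scheduled_date=2024-12-14 → 2024-12-14
row_key=L47: actual_date=NULL, scheduled_date=2024-03-03 → 2024-03-03
row_key=L55: actual_date=NULL, scheduled_date=NULL, requested_date=2024-04-14 → 2024-04-14
row_key=L59: actual_date=NULL, scheduled_date=2024-01-21 → 2024-01-21
row_key=L63: actual_date=2024-08-14 → 2024-08-14
row_key=L78: actual_date=NULL, scheduled_date=2024-02-14 → 2024-02-14
row_key=L79: actual_date=2024-05-03 → 2024-05-03
row_key=L85: actual_date=NULL, scheduled_date=NULL, requested_date=2024-02-14 → 2024-02-14
row_key=L92: actual_date=NULL, scheduled_date=2024-02-21 → 2024-02-21
row_key=L98: actual_date=NULL, scheduled_date=2024-10-08 → 2024-10-08

2024-06-21, 2024-06-21, 2024-05-27, 2024-12-14, 2024-03-03, 2024-04-14, 2024-01-21, 2024-08-14, 2024-02-14, 2024-05-03, 2024-02-14, 2024-02-21, 2024-10-08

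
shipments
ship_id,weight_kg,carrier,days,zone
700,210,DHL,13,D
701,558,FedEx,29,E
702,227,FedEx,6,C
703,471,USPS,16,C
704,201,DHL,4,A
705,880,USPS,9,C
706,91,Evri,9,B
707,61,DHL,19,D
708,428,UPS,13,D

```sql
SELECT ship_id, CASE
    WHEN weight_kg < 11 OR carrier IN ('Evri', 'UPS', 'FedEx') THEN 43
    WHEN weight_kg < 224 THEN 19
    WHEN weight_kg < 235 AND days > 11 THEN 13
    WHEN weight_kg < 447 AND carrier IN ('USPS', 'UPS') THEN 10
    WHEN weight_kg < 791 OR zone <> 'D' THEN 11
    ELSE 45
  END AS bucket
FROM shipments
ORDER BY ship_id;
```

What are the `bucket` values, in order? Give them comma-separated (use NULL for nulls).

19, 43, 43, 11, 19, 11, 43, 19, 43

ship_id=700: weight_kg < 224 → 19
ship_id=701: weight_kg < 11 OR carrier IN ('Evri', 'UPS', 'FedEx') → 43
ship_id=702: weight_kg < 11 OR carrier IN ('Evri', 'UPS', 'FedEx') → 43
ship_id=703: weight_kg < 791 OR zone <> 'D' → 11
ship_id=704: weight_kg < 224 → 19
ship_id=705: weight_kg < 791 OR zone <> 'D' → 11
ship_id=706: weight_kg < 11 OR carrier IN ('Evri', 'UPS', 'FedEx') → 43
ship_id=707: weight_kg < 224 → 19
ship_id=708: weight_kg < 11 OR carrier IN ('Evri', 'UPS', 'FedEx') → 43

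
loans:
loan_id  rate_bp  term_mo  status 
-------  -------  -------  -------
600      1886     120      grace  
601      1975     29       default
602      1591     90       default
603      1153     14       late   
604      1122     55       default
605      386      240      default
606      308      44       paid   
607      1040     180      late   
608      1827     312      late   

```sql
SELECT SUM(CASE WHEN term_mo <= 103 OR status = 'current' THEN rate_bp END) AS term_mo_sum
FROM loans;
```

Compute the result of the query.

loan_id=600: ✗
loan_id=601: ✓ → 1975
loan_id=602: ✓ → 1591
loan_id=603: ✓ → 1153
loan_id=604: ✓ → 1122
loan_id=605: ✗
loan_id=606: ✓ → 308
loan_id=607: ✗
loan_id=608: ✗
term_mo_sum = 1975 + 1591 + 1153 + 1122 + 308 = 6149

6149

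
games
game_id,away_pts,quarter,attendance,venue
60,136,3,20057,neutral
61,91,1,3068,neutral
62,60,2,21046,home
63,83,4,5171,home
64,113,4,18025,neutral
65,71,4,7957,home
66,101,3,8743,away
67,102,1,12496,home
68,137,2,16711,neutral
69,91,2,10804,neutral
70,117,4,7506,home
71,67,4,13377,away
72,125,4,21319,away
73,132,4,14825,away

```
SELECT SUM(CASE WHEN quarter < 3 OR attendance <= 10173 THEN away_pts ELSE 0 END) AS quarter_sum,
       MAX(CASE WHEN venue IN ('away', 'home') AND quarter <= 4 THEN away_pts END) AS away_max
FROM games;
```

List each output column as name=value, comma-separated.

quarter_sum=853, away_max=132

[quarter_sum: quarter < 3 OR attendance <= 10173]
game_id=60: ✗
game_id=61: ✓ → 91
game_id=62: ✓ → 60
game_id=63: ✓ → 83
game_id=64: ✗
game_id=65: ✓ → 71
game_id=66: ✓ → 101
game_id=67: ✓ → 102
game_id=68: ✓ → 137
game_id=69: ✓ → 91
game_id=70: ✓ → 117
game_id=71: ✗
game_id=72: ✗
game_id=73: ✗
quarter_sum = 91 + 60 + 83 + 71 + 101 + 102 + 137 + 91 + 117 = 853
—
[away_max: venue IN ('away', 'home') AND quarter <= 4]
game_id=60: ✗
game_id=61: ✗
game_id=62: ✓ → 60
game_id=63: ✓ → 83
game_id=64: ✗
game_id=65: ✓ → 71
game_id=66: ✓ → 101
game_id=67: ✓ → 102
game_id=68: ✗
game_id=69: ✗
game_id=70: ✓ → 117
game_id=71: ✓ → 67
game_id=72: ✓ → 125
game_id=73: ✓ → 132
away_max = MAX(60, 83, 71, 101, 102, 117, 67, 125, 132) = 132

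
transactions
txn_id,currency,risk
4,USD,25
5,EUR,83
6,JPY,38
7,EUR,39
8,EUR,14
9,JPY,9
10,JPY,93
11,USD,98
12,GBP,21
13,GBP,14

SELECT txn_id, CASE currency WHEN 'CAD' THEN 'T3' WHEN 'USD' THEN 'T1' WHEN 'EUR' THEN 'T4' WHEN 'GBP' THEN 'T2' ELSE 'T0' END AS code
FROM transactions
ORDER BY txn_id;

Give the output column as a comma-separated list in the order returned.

T1, T4, T0, T4, T4, T0, T0, T1, T2, T2

txn_id=4: currency='USD' → T1
txn_id=5: currency='EUR' → T4
txn_id=6: ELSE → T0
txn_id=7: currency='EUR' → T4
txn_id=8: currency='EUR' → T4
txn_id=9: ELSE → T0
txn_id=10: ELSE → T0
txn_id=11: currency='USD' → T1
txn_id=12: currency='GBP' → T2
txn_id=13: currency='GBP' → T2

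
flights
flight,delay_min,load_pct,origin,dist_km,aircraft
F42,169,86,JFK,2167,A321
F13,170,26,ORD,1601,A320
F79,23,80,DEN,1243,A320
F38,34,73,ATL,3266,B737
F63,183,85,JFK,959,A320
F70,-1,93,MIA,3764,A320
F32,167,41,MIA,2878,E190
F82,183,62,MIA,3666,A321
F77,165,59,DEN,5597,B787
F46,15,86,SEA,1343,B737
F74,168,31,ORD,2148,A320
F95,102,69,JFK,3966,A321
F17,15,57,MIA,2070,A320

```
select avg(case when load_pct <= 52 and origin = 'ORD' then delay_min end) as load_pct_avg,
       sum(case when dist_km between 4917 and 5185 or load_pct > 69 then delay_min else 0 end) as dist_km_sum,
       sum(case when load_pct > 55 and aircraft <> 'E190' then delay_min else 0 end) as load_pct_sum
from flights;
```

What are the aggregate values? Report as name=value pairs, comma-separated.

load_pct_avg=169, dist_km_sum=423, load_pct_sum=888

[load_pct_avg: load_pct <= 52 and origin = 'ORD']
flight=F42: ✗
flight=F13: ✓ → 170
flight=F79: ✗
flight=F38: ✗
flight=F63: ✗
flight=F70: ✗
flight=F32: ✗
flight=F82: ✗
flight=F77: ✗
flight=F46: ✗
flight=F74: ✓ → 168
flight=F95: ✗
flight=F17: ✗
load_pct_avg = (170 + 168) / 2 = 169
—
[dist_km_sum: dist_km between 4917 and 5185 or load_pct > 69]
flight=F42: ✓ → 169
flight=F13: ✗
flight=F79: ✓ → 23
flight=F38: ✓ → 34
flight=F63: ✓ → 183
flight=F70: ✓ → -1
flight=F32: ✗
flight=F82: ✗
flight=F77: ✗
flight=F46: ✓ → 15
flight=F74: ✗
flight=F95: ✗
flight=F17: ✗
dist_km_sum = 169 + 23 + 34 + 183 + -1 + 15 = 423
—
[load_pct_sum: load_pct > 55 and aircraft <> 'E190']
flight=F42: ✓ → 169
flight=F13: ✗
flight=F79: ✓ → 23
flight=F38: ✓ → 34
flight=F63: ✓ → 183
flight=F70: ✓ → -1
flight=F32: ✗
flight=F82: ✓ → 183
flight=F77: ✓ → 165
flight=F46: ✓ → 15
flight=F74: ✗
flight=F95: ✓ → 102
flight=F17: ✓ → 15
load_pct_sum = 169 + 23 + 34 + 183 + -1 + 183 + 165 + 15 + 102 + 15 = 888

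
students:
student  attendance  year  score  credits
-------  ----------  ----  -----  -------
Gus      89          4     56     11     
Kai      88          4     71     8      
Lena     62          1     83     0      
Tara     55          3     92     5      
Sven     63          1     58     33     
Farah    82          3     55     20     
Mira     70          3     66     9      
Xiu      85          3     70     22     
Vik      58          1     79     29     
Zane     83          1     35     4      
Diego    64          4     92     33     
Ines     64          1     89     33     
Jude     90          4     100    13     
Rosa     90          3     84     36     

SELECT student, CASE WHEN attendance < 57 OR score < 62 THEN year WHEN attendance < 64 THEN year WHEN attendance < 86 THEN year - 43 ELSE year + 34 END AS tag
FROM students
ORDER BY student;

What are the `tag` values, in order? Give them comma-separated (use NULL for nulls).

student=Diego: attendance < 86 → -39
student=Farah: attendance < 57 OR score < 62 → 3
student=Gus: attendance < 57 OR score < 62 → 4
student=Ines: attendance < 86 → -42
student=Jude: ELSE → 38
student=Kai: ELSE → 38
student=Lena: attendance < 64 → 1
student=Mira: attendance < 86 → -40
student=Rosa: ELSE → 37
student=Sven: attendance < 57 OR score < 62 → 1
student=Tara: attendance < 57 OR score < 62 → 3
student=Vik: attendance < 64 → 1
student=Xiu: attendance < 86 → -40
student=Zane: attendance < 57 OR score < 62 → 1

-39, 3, 4, -42, 38, 38, 1, -40, 37, 1, 3, 1, -40, 1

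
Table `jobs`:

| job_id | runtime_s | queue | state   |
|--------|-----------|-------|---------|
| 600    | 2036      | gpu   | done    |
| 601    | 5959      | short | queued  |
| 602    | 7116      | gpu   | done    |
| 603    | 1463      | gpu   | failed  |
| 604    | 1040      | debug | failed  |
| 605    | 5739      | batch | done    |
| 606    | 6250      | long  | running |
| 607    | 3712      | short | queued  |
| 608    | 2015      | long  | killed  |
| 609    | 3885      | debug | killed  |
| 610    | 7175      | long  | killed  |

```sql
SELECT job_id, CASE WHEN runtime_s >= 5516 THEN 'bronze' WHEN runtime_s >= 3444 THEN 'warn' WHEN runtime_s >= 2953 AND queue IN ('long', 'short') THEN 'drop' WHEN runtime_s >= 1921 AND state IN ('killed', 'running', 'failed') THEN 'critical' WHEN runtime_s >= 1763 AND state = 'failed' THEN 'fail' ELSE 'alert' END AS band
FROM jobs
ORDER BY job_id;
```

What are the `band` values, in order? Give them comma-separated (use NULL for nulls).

alert, bronze, bronze, alert, alert, bronze, bronze, warn, critical, warn, bronze

job_id=600: ELSE → alert
job_id=601: runtime_s >= 5516 → bronze
job_id=602: runtime_s >= 5516 → bronze
job_id=603: ELSE → alert
job_id=604: ELSE → alert
job_id=605: runtime_s >= 5516 → bronze
job_id=606: runtime_s >= 5516 → bronze
job_id=607: runtime_s >= 3444 → warn
job_id=608: runtime_s >= 1921 AND state IN ('killed', 'running', 'failed') → critical
job_id=609: runtime_s >= 3444 → warn
job_id=610: runtime_s >= 5516 → bronze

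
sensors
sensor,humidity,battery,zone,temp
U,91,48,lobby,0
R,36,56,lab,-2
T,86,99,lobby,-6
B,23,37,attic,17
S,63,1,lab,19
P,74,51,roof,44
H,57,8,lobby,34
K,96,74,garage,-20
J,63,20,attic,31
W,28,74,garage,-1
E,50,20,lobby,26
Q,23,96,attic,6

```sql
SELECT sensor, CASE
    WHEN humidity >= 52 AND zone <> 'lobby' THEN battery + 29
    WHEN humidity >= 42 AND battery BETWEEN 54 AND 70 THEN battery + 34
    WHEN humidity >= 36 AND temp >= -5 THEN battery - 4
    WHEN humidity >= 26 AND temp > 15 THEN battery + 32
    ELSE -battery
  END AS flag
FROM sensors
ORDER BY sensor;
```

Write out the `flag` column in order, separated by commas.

sensor=B: ELSE → -37
sensor=E: humidity >= 36 AND temp >= -5 → 16
sensor=H: humidity >= 36 AND temp >= -5 → 4
sensor=J: humidity >= 52 AND zone <> 'lobby' → 49
sensor=K: humidity >= 52 AND zone <> 'lobby' → 103
sensor=P: humidity >= 52 AND zone <> 'lobby' → 80
sensor=Q: ELSE → -96
sensor=R: humidity >= 36 AND temp >= -5 → 52
sensor=S: humidity >= 52 AND zone <> 'lobby' → 30
sensor=T: ELSE → -99
sensor=U: humidity >= 36 AND temp >= -5 → 44
sensor=W: ELSE → -74

-37, 16, 4, 49, 103, 80, -96, 52, 30, -99, 44, -74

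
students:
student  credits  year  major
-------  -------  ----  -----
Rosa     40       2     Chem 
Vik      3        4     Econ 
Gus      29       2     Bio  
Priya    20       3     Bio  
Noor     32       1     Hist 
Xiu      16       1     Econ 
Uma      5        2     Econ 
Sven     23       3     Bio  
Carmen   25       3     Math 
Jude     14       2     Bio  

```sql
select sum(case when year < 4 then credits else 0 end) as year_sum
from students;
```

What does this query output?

204

student=Rosa: ✓ → 40
student=Vik: ✗
student=Gus: ✓ → 29
student=Priya: ✓ → 20
student=Noor: ✓ → 32
student=Xiu: ✓ → 16
student=Uma: ✓ → 5
student=Sven: ✓ → 23
student=Carmen: ✓ → 25
student=Jude: ✓ → 14
year_sum = 40 + 29 + 20 + 32 + 16 + 5 + 23 + 25 + 14 = 204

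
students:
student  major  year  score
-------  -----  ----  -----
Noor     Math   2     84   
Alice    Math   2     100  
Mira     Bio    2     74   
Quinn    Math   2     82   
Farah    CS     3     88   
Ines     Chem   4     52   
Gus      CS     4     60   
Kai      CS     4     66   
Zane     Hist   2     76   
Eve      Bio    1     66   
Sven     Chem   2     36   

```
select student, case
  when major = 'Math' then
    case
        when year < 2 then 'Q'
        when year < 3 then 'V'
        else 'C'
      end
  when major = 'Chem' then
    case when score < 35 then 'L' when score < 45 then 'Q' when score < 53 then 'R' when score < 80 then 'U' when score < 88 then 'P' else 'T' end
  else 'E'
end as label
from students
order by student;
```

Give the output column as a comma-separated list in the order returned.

V, E, E, E, R, E, E, V, V, Q, E

student=Alice: major='Math' → inner[year < 3] → V
student=Eve: major='Bio' → outer ELSE → E
student=Farah: major='CS' → outer ELSE → E
student=Gus: major='CS' → outer ELSE → E
student=Ines: major='Chem' → inner[score < 53] → R
student=Kai: major='CS' → outer ELSE → E
student=Mira: major='Bio' → outer ELSE → E
student=Noor: major='Math' → inner[year < 3] → V
student=Quinn: major='Math' → inner[year < 3] → V
student=Sven: major='Chem' → inner[score < 45] → Q
student=Zane: major='Hist' → outer ELSE → E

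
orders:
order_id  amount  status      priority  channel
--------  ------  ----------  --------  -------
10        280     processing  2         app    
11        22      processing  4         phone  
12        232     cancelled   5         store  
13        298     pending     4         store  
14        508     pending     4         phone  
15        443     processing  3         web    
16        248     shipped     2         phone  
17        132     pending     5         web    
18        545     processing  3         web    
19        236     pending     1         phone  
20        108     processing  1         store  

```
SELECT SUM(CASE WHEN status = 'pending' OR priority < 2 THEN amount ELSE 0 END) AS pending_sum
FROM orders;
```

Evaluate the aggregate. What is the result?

1282

order_id=10: ✗
order_id=11: ✗
order_id=12: ✗
order_id=13: ✓ → 298
order_id=14: ✓ → 508
order_id=15: ✗
order_id=16: ✗
order_id=17: ✓ → 132
order_id=18: ✗
order_id=19: ✓ → 236
order_id=20: ✓ → 108
pending_sum = 298 + 508 + 132 + 236 + 108 = 1282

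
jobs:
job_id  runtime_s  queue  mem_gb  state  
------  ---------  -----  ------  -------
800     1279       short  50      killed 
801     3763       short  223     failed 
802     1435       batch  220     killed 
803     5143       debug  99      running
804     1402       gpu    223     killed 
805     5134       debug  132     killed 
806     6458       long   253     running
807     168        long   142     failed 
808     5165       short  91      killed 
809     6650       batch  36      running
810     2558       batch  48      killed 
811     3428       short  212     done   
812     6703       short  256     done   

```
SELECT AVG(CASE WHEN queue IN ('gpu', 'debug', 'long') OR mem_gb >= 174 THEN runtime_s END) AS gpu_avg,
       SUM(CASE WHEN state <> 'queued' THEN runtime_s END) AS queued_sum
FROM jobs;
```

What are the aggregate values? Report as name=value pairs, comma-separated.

gpu_avg=3737.1111111111, queued_sum=49286

[gpu_avg: queue IN ('gpu', 'debug', 'long') OR mem_gb >= 174]
job_id=800: ✗
job_id=801: ✓ → 3763
job_id=802: ✓ → 1435
job_id=803: ✓ → 5143
job_id=804: ✓ → 1402
job_id=805: ✓ → 5134
job_id=806: ✓ → 6458
job_id=807: ✓ → 168
job_id=808: ✗
job_id=809: ✗
job_id=810: ✗
job_id=811: ✓ → 3428
job_id=812: ✓ → 6703
gpu_avg = (3763 + 1435 + 5143 + 1402 + 5134 + 6458 + 168 + 3428 + 6703) / 9 = 3737.1111111111
—
[queued_sum: state <> 'queued']
job_id=800: ✓ → 1279
job_id=801: ✓ → 3763
job_id=802: ✓ → 1435
job_id=803: ✓ → 5143
job_id=804: ✓ → 1402
job_id=805: ✓ → 5134
job_id=806: ✓ → 6458
job_id=807: ✓ → 168
job_id=808: ✓ → 5165
job_id=809: ✓ → 6650
job_id=810: ✓ → 2558
job_id=811: ✓ → 3428
job_id=812: ✓ → 6703
queued_sum = 1279 + 3763 + 1435 + 5143 + 1402 + 5134 + 6458 + 168 + 5165 + 6650 + 2558 + 3428 + 6703 = 49286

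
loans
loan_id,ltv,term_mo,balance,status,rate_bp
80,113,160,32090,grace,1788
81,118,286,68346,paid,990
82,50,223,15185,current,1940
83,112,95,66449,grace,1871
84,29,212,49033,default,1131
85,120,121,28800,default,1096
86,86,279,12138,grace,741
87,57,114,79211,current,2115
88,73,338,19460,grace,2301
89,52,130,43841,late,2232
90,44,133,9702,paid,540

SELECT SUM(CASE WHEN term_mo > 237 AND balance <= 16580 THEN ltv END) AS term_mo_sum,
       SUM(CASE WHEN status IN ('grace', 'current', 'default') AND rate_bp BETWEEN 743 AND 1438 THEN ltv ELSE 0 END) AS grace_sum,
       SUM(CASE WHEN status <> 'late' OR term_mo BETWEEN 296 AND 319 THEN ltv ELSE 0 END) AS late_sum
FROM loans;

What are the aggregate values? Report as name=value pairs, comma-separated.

term_mo_sum=86, grace_sum=149, late_sum=802

[term_mo_sum: term_mo > 237 AND balance <= 16580]
loan_id=80: ✗
loan_id=81: ✗
loan_id=82: ✗
loan_id=83: ✗
loan_id=84: ✗
loan_id=85: ✗
loan_id=86: ✓ → 86
loan_id=87: ✗
loan_id=88: ✗
loan_id=89: ✗
loan_id=90: ✗
term_mo_sum = 86
—
[grace_sum: status IN ('grace', 'current', 'default') AND rate_bp BETWEEN 743 AND 1438]
loan_id=80: ✗
loan_id=81: ✗
loan_id=82: ✗
loan_id=83: ✗
loan_id=84: ✓ → 29
loan_id=85: ✓ → 120
loan_id=86: ✗
loan_id=87: ✗
loan_id=88: ✗
loan_id=89: ✗
loan_id=90: ✗
grace_sum = 29 + 120 = 149
—
[late_sum: status <> 'late' OR term_mo BETWEEN 296 AND 319]
loan_id=80: ✓ → 113
loan_id=81: ✓ → 118
loan_id=82: ✓ → 50
loan_id=83: ✓ → 112
loan_id=84: ✓ → 29
loan_id=85: ✓ → 120
loan_id=86: ✓ → 86
loan_id=87: ✓ → 57
loan_id=88: ✓ → 73
loan_id=89: ✗
loan_id=90: ✓ → 44
late_sum = 113 + 118 + 50 + 112 + 29 + 120 + 86 + 57 + 73 + 44 = 802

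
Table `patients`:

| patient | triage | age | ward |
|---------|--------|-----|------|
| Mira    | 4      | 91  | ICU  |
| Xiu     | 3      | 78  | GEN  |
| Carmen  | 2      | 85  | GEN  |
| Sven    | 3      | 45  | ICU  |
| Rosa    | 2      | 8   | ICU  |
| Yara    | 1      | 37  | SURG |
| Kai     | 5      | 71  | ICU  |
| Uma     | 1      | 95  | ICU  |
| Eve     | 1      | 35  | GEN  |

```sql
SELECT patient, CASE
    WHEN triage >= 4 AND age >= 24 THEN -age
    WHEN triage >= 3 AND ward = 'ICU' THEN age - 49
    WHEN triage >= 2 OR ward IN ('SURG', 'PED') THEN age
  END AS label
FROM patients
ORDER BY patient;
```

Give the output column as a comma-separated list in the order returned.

patient=Carmen: triage >= 2 OR ward IN ('SURG', 'PED') → 85
patient=Eve: (no match → NULL) → NULL
patient=Kai: triage >= 4 AND age >= 24 → -71
patient=Mira: triage >= 4 AND age >= 24 → -91
patient=Rosa: triage >= 2 OR ward IN ('SURG', 'PED') → 8
patient=Sven: triage >= 3 AND ward = 'ICU' → -4
patient=Uma: (no match → NULL) → NULL
patient=Xiu: triage >= 2 OR ward IN ('SURG', 'PED') → 78
patient=Yara: triage >= 2 OR ward IN ('SURG', 'PED') → 37

85, NULL, -71, -91, 8, -4, NULL, 78, 37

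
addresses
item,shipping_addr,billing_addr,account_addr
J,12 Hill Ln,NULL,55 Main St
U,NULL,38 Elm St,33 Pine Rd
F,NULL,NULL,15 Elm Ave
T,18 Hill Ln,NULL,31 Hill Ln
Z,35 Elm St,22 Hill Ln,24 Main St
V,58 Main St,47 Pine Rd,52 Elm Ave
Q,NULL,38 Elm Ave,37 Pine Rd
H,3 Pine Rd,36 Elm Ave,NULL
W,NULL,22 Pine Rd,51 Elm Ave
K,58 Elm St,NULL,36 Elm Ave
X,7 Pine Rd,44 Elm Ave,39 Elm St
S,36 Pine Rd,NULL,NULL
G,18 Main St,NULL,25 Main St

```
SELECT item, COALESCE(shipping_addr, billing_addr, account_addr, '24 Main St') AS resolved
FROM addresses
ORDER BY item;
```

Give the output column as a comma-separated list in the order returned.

15 Elm Ave, 18 Main St, 3 Pine Rd, 12 Hill Ln, 58 Elm St, 38 Elm Ave, 36 Pine Rd, 18 Hill Ln, 38 Elm St, 58 Main St, 22 Pine Rd, 7 Pine Rd, 35 Elm St

item=F: shipping_addr=NULL, billing_addr=NULL, account_addr=15 Elm Ave → 15 Elm Ave
item=G: shipping_addr=18 Main St → 18 Main St
item=H: shipping_addr=3 Pine Rd → 3 Pine Rd
item=J: shipping_addr=12 Hill Ln → 12 Hill Ln
item=K: shipping_addr=58 Elm St → 58 Elm St
item=Q: shipping_addr=NULL, billing_addr=38 Elm Ave → 38 Elm Ave
item=S: shipping_addr=36 Pine Rd → 36 Pine Rd
item=T: shipping_addr=18 Hill Ln → 18 Hill Ln
item=U: shipping_addr=NULL, billing_addr=38 Elm St → 38 Elm St
item=V: shipping_addr=58 Main St → 58 Main St
item=W: shipping_addr=NULL, billing_addr=22 Pine Rd → 22 Pine Rd
item=X: shipping_addr=7 Pine Rd → 7 Pine Rd
item=Z: shipping_addr=35 Elm St → 35 Elm St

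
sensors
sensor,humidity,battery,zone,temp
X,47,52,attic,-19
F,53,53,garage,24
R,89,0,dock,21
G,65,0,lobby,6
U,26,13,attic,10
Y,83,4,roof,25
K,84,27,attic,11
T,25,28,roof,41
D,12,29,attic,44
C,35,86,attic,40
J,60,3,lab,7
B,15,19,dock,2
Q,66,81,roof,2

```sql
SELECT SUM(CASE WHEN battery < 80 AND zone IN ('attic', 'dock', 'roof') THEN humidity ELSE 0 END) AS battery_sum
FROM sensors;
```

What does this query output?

381

sensor=X: ✓ → 47
sensor=F: ✗
sensor=R: ✓ → 89
sensor=G: ✗
sensor=U: ✓ → 26
sensor=Y: ✓ → 83
sensor=K: ✓ → 84
sensor=T: ✓ → 25
sensor=D: ✓ → 12
sensor=C: ✗
sensor=J: ✗
sensor=B: ✓ → 15
sensor=Q: ✗
battery_sum = 47 + 89 + 26 + 83 + 84 + 25 + 12 + 15 = 381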